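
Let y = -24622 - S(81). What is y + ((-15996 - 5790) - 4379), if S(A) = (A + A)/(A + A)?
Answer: -50788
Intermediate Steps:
S(A) = 1 (S(A) = (2*A)/((2*A)) = (2*A)*(1/(2*A)) = 1)
y = -24623 (y = -24622 - 1*1 = -24622 - 1 = -24623)
y + ((-15996 - 5790) - 4379) = -24623 + ((-15996 - 5790) - 4379) = -24623 + (-21786 - 4379) = -24623 - 26165 = -50788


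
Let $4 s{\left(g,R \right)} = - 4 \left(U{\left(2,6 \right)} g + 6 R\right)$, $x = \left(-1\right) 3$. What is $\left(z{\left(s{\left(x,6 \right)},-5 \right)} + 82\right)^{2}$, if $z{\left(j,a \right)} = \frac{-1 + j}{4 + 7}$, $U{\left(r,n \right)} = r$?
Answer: $\frac{758641}{121} \approx 6269.8$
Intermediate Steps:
$x = -3$
$s{\left(g,R \right)} = - 6 R - 2 g$ ($s{\left(g,R \right)} = \frac{\left(-4\right) \left(2 g + 6 R\right)}{4} = \frac{- 24 R - 8 g}{4} = - 6 R - 2 g$)
$z{\left(j,a \right)} = - \frac{1}{11} + \frac{j}{11}$ ($z{\left(j,a \right)} = \frac{-1 + j}{11} = \left(-1 + j\right) \frac{1}{11} = - \frac{1}{11} + \frac{j}{11}$)
$\left(z{\left(s{\left(x,6 \right)},-5 \right)} + 82\right)^{2} = \left(\left(- \frac{1}{11} + \frac{\left(-6\right) 6 - -6}{11}\right) + 82\right)^{2} = \left(\left(- \frac{1}{11} + \frac{-36 + 6}{11}\right) + 82\right)^{2} = \left(\left(- \frac{1}{11} + \frac{1}{11} \left(-30\right)\right) + 82\right)^{2} = \left(\left(- \frac{1}{11} - \frac{30}{11}\right) + 82\right)^{2} = \left(- \frac{31}{11} + 82\right)^{2} = \left(\frac{871}{11}\right)^{2} = \frac{758641}{121}$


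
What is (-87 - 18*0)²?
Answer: 7569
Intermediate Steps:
(-87 - 18*0)² = (-87 + 0)² = (-87)² = 7569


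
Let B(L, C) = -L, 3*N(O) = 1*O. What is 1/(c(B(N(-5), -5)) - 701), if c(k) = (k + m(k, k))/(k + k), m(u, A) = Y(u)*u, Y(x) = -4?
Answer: -2/1405 ≈ -0.0014235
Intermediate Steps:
N(O) = O/3 (N(O) = (1*O)/3 = O/3)
m(u, A) = -4*u
c(k) = -3/2 (c(k) = (k - 4*k)/(k + k) = (-3*k)/((2*k)) = (-3*k)*(1/(2*k)) = -3/2)
1/(c(B(N(-5), -5)) - 701) = 1/(-3/2 - 701) = 1/(-1405/2) = -2/1405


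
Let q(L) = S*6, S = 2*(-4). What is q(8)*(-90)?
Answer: 4320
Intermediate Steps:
S = -8
q(L) = -48 (q(L) = -8*6 = -48)
q(8)*(-90) = -48*(-90) = 4320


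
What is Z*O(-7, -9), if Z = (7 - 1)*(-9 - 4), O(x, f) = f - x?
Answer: 156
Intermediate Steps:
Z = -78 (Z = 6*(-13) = -78)
Z*O(-7, -9) = -78*(-9 - 1*(-7)) = -78*(-9 + 7) = -78*(-2) = 156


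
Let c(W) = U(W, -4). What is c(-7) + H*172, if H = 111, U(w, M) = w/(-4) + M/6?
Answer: 229117/12 ≈ 19093.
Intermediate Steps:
U(w, M) = -w/4 + M/6 (U(w, M) = w*(-1/4) + M*(1/6) = -w/4 + M/6)
c(W) = -2/3 - W/4 (c(W) = -W/4 + (1/6)*(-4) = -W/4 - 2/3 = -2/3 - W/4)
c(-7) + H*172 = (-2/3 - 1/4*(-7)) + 111*172 = (-2/3 + 7/4) + 19092 = 13/12 + 19092 = 229117/12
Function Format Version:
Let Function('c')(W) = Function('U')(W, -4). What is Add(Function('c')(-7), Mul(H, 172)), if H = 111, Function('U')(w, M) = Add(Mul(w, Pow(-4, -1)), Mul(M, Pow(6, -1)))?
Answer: Rational(229117, 12) ≈ 19093.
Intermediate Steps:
Function('U')(w, M) = Add(Mul(Rational(-1, 4), w), Mul(Rational(1, 6), M)) (Function('U')(w, M) = Add(Mul(w, Rational(-1, 4)), Mul(M, Rational(1, 6))) = Add(Mul(Rational(-1, 4), w), Mul(Rational(1, 6), M)))
Function('c')(W) = Add(Rational(-2, 3), Mul(Rational(-1, 4), W)) (Function('c')(W) = Add(Mul(Rational(-1, 4), W), Mul(Rational(1, 6), -4)) = Add(Mul(Rational(-1, 4), W), Rational(-2, 3)) = Add(Rational(-2, 3), Mul(Rational(-1, 4), W)))
Add(Function('c')(-7), Mul(H, 172)) = Add(Add(Rational(-2, 3), Mul(Rational(-1, 4), -7)), Mul(111, 172)) = Add(Add(Rational(-2, 3), Rational(7, 4)), 19092) = Add(Rational(13, 12), 19092) = Rational(229117, 12)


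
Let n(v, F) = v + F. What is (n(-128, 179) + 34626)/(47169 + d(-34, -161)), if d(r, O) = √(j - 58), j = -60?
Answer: 1635679413/2224914679 - 34677*I*√118/2224914679 ≈ 0.73516 - 0.0001693*I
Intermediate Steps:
n(v, F) = F + v
d(r, O) = I*√118 (d(r, O) = √(-60 - 58) = √(-118) = I*√118)
(n(-128, 179) + 34626)/(47169 + d(-34, -161)) = ((179 - 128) + 34626)/(47169 + I*√118) = (51 + 34626)/(47169 + I*√118) = 34677/(47169 + I*√118)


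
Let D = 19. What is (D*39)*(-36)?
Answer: -26676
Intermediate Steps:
(D*39)*(-36) = (19*39)*(-36) = 741*(-36) = -26676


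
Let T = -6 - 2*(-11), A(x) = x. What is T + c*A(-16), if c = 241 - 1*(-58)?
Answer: -4768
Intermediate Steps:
c = 299 (c = 241 + 58 = 299)
T = 16 (T = -6 + 22 = 16)
T + c*A(-16) = 16 + 299*(-16) = 16 - 4784 = -4768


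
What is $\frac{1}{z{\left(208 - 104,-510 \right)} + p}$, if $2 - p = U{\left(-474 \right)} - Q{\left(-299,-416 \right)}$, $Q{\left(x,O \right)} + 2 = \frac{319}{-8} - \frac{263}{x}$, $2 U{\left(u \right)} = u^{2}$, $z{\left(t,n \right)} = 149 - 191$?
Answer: $- \frac{2392}{268906237} \approx -8.8953 \cdot 10^{-6}$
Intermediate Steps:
$z{\left(t,n \right)} = -42$
$U{\left(u \right)} = \frac{u^{2}}{2}$
$Q{\left(x,O \right)} = - \frac{335}{8} - \frac{263}{x}$ ($Q{\left(x,O \right)} = -2 + \left(\frac{319}{-8} - \frac{263}{x}\right) = -2 + \left(319 \left(- \frac{1}{8}\right) - \frac{263}{x}\right) = -2 - \left(\frac{319}{8} + \frac{263}{x}\right) = - \frac{335}{8} - \frac{263}{x}$)
$p = - \frac{268805773}{2392}$ ($p = 2 - \left(\frac{\left(-474\right)^{2}}{2} - \left(- \frac{335}{8} - \frac{263}{-299}\right)\right) = 2 - \left(\frac{1}{2} \cdot 224676 - \left(- \frac{335}{8} - - \frac{263}{299}\right)\right) = 2 - \left(112338 - \left(- \frac{335}{8} + \frac{263}{299}\right)\right) = 2 - \left(112338 - - \frac{98061}{2392}\right) = 2 - \left(112338 + \frac{98061}{2392}\right) = 2 - \frac{268810557}{2392} = - \frac{268805773}{2392} \approx -1.1238 \cdot 10^{5}$)
$\frac{1}{z{\left(208 - 104,-510 \right)} + p} = \frac{1}{-42 - \frac{268805773}{2392}} = \frac{1}{- \frac{268906237}{2392}} = - \frac{2392}{268906237}$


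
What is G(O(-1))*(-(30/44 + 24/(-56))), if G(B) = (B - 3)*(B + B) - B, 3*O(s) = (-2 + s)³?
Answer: -8775/154 ≈ -56.981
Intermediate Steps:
O(s) = (-2 + s)³/3
G(B) = -B + 2*B*(-3 + B) (G(B) = (-3 + B)*(2*B) - B = 2*B*(-3 + B) - B = -B + 2*B*(-3 + B))
G(O(-1))*(-(30/44 + 24/(-56))) = (((-2 - 1)³/3)*(-7 + 2*((-2 - 1)³/3)))*(-(30/44 + 24/(-56))) = (((⅓)*(-3)³)*(-7 + 2*((⅓)*(-3)³)))*(-(30*(1/44) + 24*(-1/56))) = (((⅓)*(-27))*(-7 + 2*((⅓)*(-27))))*(-(15/22 - 3/7)) = (-9*(-7 + 2*(-9)))*(-1*39/154) = -9*(-7 - 18)*(-39/154) = -9*(-25)*(-39/154) = 225*(-39/154) = -8775/154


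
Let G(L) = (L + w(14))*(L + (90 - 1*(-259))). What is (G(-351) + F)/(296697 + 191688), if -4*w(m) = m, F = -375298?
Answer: -41621/54265 ≈ -0.76700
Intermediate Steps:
w(m) = -m/4
G(L) = (349 + L)*(-7/2 + L) (G(L) = (L - ¼*14)*(L + (90 - 1*(-259))) = (L - 7/2)*(L + (90 + 259)) = (-7/2 + L)*(L + 349) = (-7/2 + L)*(349 + L) = (349 + L)*(-7/2 + L))
(G(-351) + F)/(296697 + 191688) = ((-2443/2 + (-351)² + (691/2)*(-351)) - 375298)/(296697 + 191688) = ((-2443/2 + 123201 - 242541/2) - 375298)/488385 = (709 - 375298)*(1/488385) = -374589*1/488385 = -41621/54265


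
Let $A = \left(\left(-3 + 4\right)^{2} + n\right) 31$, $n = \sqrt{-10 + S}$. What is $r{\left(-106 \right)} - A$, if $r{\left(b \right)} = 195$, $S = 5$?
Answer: $164 - 31 i \sqrt{5} \approx 164.0 - 69.318 i$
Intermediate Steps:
$n = i \sqrt{5}$ ($n = \sqrt{-10 + 5} = \sqrt{-5} = i \sqrt{5} \approx 2.2361 i$)
$A = 31 + 31 i \sqrt{5}$ ($A = \left(\left(-3 + 4\right)^{2} + i \sqrt{5}\right) 31 = \left(1^{2} + i \sqrt{5}\right) 31 = \left(1 + i \sqrt{5}\right) 31 = 31 + 31 i \sqrt{5} \approx 31.0 + 69.318 i$)
$r{\left(-106 \right)} - A = 195 - \left(31 + 31 i \sqrt{5}\right) = 164 - 31 i \sqrt{5}$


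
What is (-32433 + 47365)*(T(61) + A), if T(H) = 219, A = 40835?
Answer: 613018328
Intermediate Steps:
(-32433 + 47365)*(T(61) + A) = (-32433 + 47365)*(219 + 40835) = 14932*41054 = 613018328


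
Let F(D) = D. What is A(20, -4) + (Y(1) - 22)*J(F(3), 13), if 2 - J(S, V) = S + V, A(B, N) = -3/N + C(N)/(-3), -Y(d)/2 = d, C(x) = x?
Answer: 4057/12 ≈ 338.08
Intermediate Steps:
Y(d) = -2*d
A(B, N) = -3/N - N/3 (A(B, N) = -3/N + N/(-3) = -3/N + N*(-⅓) = -3/N - N/3)
J(S, V) = 2 - S - V (J(S, V) = 2 - (S + V) = 2 + (-S - V) = 2 - S - V)
A(20, -4) + (Y(1) - 22)*J(F(3), 13) = (-3/(-4) - ⅓*(-4)) + (-2*1 - 22)*(2 - 1*3 - 1*13) = (-3*(-¼) + 4/3) + (-2 - 22)*(2 - 3 - 13) = (¾ + 4/3) - 24*(-14) = 25/12 + 336 = 4057/12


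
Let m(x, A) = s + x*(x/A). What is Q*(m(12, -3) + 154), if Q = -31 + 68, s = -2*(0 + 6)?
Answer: 3478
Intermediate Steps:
s = -12 (s = -2*6 = -12)
Q = 37
m(x, A) = -12 + x²/A (m(x, A) = -12 + x*(x/A) = -12 + x²/A)
Q*(m(12, -3) + 154) = 37*((-12 + 12²/(-3)) + 154) = 37*((-12 - ⅓*144) + 154) = 37*((-12 - 48) + 154) = 37*(-60 + 154) = 37*94 = 3478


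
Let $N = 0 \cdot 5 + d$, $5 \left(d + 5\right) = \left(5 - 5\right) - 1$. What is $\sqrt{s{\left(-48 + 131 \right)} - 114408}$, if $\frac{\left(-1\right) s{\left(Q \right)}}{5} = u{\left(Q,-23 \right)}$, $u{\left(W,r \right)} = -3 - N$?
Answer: $i \sqrt{114419} \approx 338.26 i$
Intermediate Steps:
$d = - \frac{26}{5}$ ($d = -5 + \frac{\left(5 - 5\right) - 1}{5} = -5 + \frac{0 - 1}{5} = -5 + \frac{1}{5} \left(-1\right) = -5 - \frac{1}{5} = - \frac{26}{5} \approx -5.2$)
$N = - \frac{26}{5}$ ($N = 0 \cdot 5 - \frac{26}{5} = 0 - \frac{26}{5} = - \frac{26}{5} \approx -5.2$)
$u{\left(W,r \right)} = \frac{11}{5}$ ($u{\left(W,r \right)} = -3 - - \frac{26}{5} = -3 + \frac{26}{5} = \frac{11}{5}$)
$s{\left(Q \right)} = -11$ ($s{\left(Q \right)} = \left(-5\right) \frac{11}{5} = -11$)
$\sqrt{s{\left(-48 + 131 \right)} - 114408} = \sqrt{-11 - 114408} = \sqrt{-114419} = i \sqrt{114419}$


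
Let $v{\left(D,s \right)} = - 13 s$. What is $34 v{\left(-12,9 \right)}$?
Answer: $-3978$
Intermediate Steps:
$34 v{\left(-12,9 \right)} = 34 \left(\left(-13\right) 9\right) = 34 \left(-117\right) = -3978$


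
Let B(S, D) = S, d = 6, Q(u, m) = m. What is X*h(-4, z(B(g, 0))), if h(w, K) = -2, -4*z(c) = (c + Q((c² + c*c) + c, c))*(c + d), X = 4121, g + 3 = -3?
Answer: -8242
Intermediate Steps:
g = -6 (g = -3 - 3 = -6)
z(c) = -c*(6 + c)/2 (z(c) = -(c + c)*(c + 6)/4 = -2*c*(6 + c)/4 = -c*(6 + c)/2)
X*h(-4, z(B(g, 0))) = 4121*(-2) = -8242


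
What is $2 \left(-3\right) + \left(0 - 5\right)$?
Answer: $-11$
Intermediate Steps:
$2 \left(-3\right) + \left(0 - 5\right) = -6 - 5 = -11$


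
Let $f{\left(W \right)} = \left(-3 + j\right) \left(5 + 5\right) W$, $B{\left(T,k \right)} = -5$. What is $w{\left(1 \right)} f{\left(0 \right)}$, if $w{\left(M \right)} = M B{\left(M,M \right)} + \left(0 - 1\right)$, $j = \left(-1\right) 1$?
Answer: $0$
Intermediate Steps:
$j = -1$
$w{\left(M \right)} = -1 - 5 M$ ($w{\left(M \right)} = M \left(-5\right) + \left(0 - 1\right) = - 5 M - 1 = -1 - 5 M$)
$f{\left(W \right)} = - 40 W$ ($f{\left(W \right)} = \left(-3 - 1\right) \left(5 + 5\right) W = - 4 \cdot 10 W = - 40 W$)
$w{\left(1 \right)} f{\left(0 \right)} = \left(-1 - 5\right) \left(\left(-40\right) 0\right) = \left(-1 - 5\right) 0 = \left(-6\right) 0 = 0$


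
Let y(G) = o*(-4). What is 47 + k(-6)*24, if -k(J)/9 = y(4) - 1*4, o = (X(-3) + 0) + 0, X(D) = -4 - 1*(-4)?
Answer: 911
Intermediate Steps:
X(D) = 0 (X(D) = -4 + 4 = 0)
o = 0 (o = (0 + 0) + 0 = 0 + 0 = 0)
y(G) = 0 (y(G) = 0*(-4) = 0)
k(J) = 36 (k(J) = -9*(0 - 1*4) = -9*(0 - 4) = -9*(-4) = 36)
47 + k(-6)*24 = 47 + 36*24 = 47 + 864 = 911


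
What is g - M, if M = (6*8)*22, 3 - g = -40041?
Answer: 38988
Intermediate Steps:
g = 40044 (g = 3 - 1*(-40041) = 3 + 40041 = 40044)
M = 1056 (M = 48*22 = 1056)
g - M = 40044 - 1*1056 = 40044 - 1056 = 38988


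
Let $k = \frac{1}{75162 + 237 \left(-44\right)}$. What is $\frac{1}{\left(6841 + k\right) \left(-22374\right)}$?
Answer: $- \frac{10789}{1651370105055} \approx -6.5334 \cdot 10^{-9}$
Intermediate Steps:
$k = \frac{1}{64734}$ ($k = \frac{1}{75162 - 10428} = \frac{1}{64734} \approx 1.5448 \cdot 10^{-5}$)
$\frac{1}{\left(6841 + k\right) \left(-22374\right)} = \frac{1}{\left(6841 + \frac{1}{64734}\right) \left(-22374\right)} = \frac{1}{\frac{442845295}{64734}} \left(- \frac{1}{22374}\right) = \frac{64734}{442845295} \left(- \frac{1}{22374}\right) = - \frac{10789}{1651370105055}$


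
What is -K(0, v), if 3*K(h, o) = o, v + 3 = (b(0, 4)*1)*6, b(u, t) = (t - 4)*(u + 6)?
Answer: 1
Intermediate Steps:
b(u, t) = (-4 + t)*(6 + u)
v = -3 (v = -3 + ((-24 - 4*0 + 6*4 + 4*0)*1)*6 = -3 + ((-24 + 0 + 24 + 0)*1)*6 = -3 + (0*1)*6 = -3 + 0*6 = -3 + 0 = -3)
K(h, o) = o/3
-K(0, v) = -(-3)/3 = -1*(-1) = 1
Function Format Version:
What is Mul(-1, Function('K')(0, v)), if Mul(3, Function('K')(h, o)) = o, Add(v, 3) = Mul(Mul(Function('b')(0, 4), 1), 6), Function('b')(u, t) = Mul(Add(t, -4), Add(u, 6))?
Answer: 1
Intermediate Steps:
Function('b')(u, t) = Mul(Add(-4, t), Add(6, u))
v = -3 (v = Add(-3, Mul(Mul(Add(-24, Mul(-4, 0), Mul(6, 4), Mul(4, 0)), 1), 6)) = Add(-3, Mul(Mul(Add(-24, 0, 24, 0), 1), 6)) = Add(-3, Mul(Mul(0, 1), 6)) = Add(-3, Mul(0, 6)) = Add(-3, 0) = -3)
Function('K')(h, o) = Mul(Rational(1, 3), o)
Mul(-1, Function('K')(0, v)) = Mul(-1, Mul(Rational(1, 3), -3)) = Mul(-1, -1) = 1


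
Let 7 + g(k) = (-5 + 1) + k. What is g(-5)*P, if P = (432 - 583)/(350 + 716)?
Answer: 1208/533 ≈ 2.2664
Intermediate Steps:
g(k) = -11 + k (g(k) = -7 + ((-5 + 1) + k) = -7 + (-4 + k) = -11 + k)
P = -151/1066 ≈ -0.14165
g(-5)*P = (-11 - 5)*(-151/1066) = -16*(-151/1066) = 1208/533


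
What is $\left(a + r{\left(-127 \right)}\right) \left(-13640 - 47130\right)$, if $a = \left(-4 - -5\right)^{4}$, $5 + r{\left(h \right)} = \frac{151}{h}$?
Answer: $\frac{40047430}{127} \approx 3.1533 \cdot 10^{5}$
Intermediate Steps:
$r{\left(h \right)} = -5 + \frac{151}{h}$
$a = 1$ ($a = \left(-4 + 5\right)^{4} = 1^{4} = 1$)
$\left(a + r{\left(-127 \right)}\right) \left(-13640 - 47130\right) = \left(1 - \left(5 - \frac{151}{-127}\right)\right) \left(-13640 - 47130\right) = \left(1 + \left(-5 + 151 \left(- \frac{1}{127}\right)\right)\right) \left(-60770\right) = \left(1 - \frac{786}{127}\right) \left(-60770\right) = \left(- \frac{659}{127}\right) \left(-60770\right) = \frac{40047430}{127}$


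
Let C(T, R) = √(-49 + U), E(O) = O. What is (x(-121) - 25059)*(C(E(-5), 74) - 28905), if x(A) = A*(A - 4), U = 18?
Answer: 287142270 - 9934*I*√31 ≈ 2.8714e+8 - 55310.0*I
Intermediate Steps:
x(A) = A*(-4 + A)
C(T, R) = I*√31 (C(T, R) = √(-49 + 18) = √(-31) = I*√31)
(x(-121) - 25059)*(C(E(-5), 74) - 28905) = (-121*(-4 - 121) - 25059)*(I*√31 - 28905) = (-121*(-125) - 25059)*(-28905 + I*√31) = (15125 - 25059)*(-28905 + I*√31) = -9934*(-28905 + I*√31) = 287142270 - 9934*I*√31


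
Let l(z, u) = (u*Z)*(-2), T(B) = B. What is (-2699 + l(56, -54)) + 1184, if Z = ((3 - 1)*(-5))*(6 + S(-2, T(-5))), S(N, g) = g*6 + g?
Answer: 29805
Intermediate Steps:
S(N, g) = 7*g (S(N, g) = 6*g + g = 7*g)
Z = 290 (Z = ((3 - 1)*(-5))*(6 + 7*(-5)) = (2*(-5))*(6 - 35) = -10*(-29) = 290)
l(z, u) = -580*u (l(z, u) = (u*290)*(-2) = (290*u)*(-2) = -580*u)
(-2699 + l(56, -54)) + 1184 = (-2699 - 580*(-54)) + 1184 = (-2699 + 31320) + 1184 = 28621 + 1184 = 29805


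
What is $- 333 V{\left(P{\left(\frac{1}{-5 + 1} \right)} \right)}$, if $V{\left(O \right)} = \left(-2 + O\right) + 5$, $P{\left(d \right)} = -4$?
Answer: $333$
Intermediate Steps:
$V{\left(O \right)} = 3 + O$
$- 333 V{\left(P{\left(\frac{1}{-5 + 1} \right)} \right)} = - 333 \left(3 - 4\right) = \left(-333\right) \left(-1\right) = 333$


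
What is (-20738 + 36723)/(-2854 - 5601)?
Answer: -3197/1691 ≈ -1.8906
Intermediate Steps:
(-20738 + 36723)/(-2854 - 5601) = 15985/(-8455) = 15985*(-1/8455) = -3197/1691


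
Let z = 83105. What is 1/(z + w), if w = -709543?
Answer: -1/626438 ≈ -1.5963e-6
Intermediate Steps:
1/(z + w) = 1/(83105 - 709543) = 1/(-626438) = -1/626438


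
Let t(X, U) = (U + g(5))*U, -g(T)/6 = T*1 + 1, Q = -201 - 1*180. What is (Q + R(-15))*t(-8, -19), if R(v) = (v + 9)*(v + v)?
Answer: -210045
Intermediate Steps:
Q = -381 (Q = -201 - 180 = -381)
R(v) = 2*v*(9 + v) (R(v) = (9 + v)*(2*v) = 2*v*(9 + v))
g(T) = -6 - 6*T (g(T) = -6*(T*1 + 1) = -6*(T + 1) = -6*(1 + T) = -6 - 6*T)
t(X, U) = U*(-36 + U) (t(X, U) = (U + (-6 - 6*5))*U = (U + (-6 - 30))*U = (U - 36)*U = (-36 + U)*U = U*(-36 + U))
(Q + R(-15))*t(-8, -19) = (-381 + 2*(-15)*(9 - 15))*(-19*(-36 - 19)) = (-381 + 2*(-15)*(-6))*(-19*(-55)) = (-381 + 180)*1045 = -201*1045 = -210045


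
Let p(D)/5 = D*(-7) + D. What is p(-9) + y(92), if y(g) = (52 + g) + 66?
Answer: 480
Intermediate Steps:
p(D) = -30*D (p(D) = 5*(D*(-7) + D) = 5*(-7*D + D) = 5*(-6*D) = -30*D)
y(g) = 118 + g
p(-9) + y(92) = -30*(-9) + (118 + 92) = 270 + 210 = 480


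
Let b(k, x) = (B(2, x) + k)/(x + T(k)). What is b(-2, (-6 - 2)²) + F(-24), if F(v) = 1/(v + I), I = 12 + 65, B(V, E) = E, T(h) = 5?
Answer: 3355/3657 ≈ 0.91742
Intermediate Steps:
I = 77
F(v) = 1/(77 + v) (F(v) = 1/(v + 77) = 1/(77 + v))
b(k, x) = (k + x)/(5 + x) (b(k, x) = (x + k)/(x + 5) = (k + x)/(5 + x))
b(-2, (-6 - 2)²) + F(-24) = (-2 + (-6 - 2)²)/(5 + (-6 - 2)²) + 1/(77 - 24) = (-2 + (-8)²)/(5 + (-8)²) + 1/53 = (-2 + 64)/(5 + 64) + 1/53 = 62/69 + 1/53 = 3355/3657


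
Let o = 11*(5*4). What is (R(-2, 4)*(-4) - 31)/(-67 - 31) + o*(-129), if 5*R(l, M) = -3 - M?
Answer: -13906073/490 ≈ -28380.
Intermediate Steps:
R(l, M) = -⅗ - M/5 (R(l, M) = (-3 - M)/5 = -⅗ - M/5)
o = 220 (o = 11*20 = 220)
(R(-2, 4)*(-4) - 31)/(-67 - 31) + o*(-129) = ((-⅗ - ⅕*4)*(-4) - 31)/(-67 - 31) + 220*(-129) = ((-⅗ - ⅘)*(-4) - 31)/(-98) - 28380 = (-7/5*(-4) - 31)*(-1/98) - 28380 = (28/5 - 31)*(-1/98) - 28380 = -127/5*(-1/98) - 28380 = 127/490 - 28380 = -13906073/490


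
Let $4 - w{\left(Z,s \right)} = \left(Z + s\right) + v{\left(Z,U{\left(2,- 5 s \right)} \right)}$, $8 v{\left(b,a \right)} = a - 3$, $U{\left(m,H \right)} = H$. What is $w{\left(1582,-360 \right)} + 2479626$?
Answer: $\frac{19825467}{8} \approx 2.4782 \cdot 10^{6}$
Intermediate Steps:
$v{\left(b,a \right)} = - \frac{3}{8} + \frac{a}{8}$ ($v{\left(b,a \right)} = \frac{a - 3}{8} = \frac{-3 + a}{8} = - \frac{3}{8} + \frac{a}{8}$)
$w{\left(Z,s \right)} = \frac{35}{8} - Z - \frac{3 s}{8}$ ($w{\left(Z,s \right)} = 4 - \left(\left(Z + s\right) + \left(- \frac{3}{8} + \frac{\left(-5\right) s}{8}\right)\right) = 4 - \left(\left(Z + s\right) - \left(\frac{3}{8} + \frac{5 s}{8}\right)\right) = 4 - \left(- \frac{3}{8} + Z + \frac{3 s}{8}\right) = \frac{35}{8} - Z - \frac{3 s}{8}$)
$w{\left(1582,-360 \right)} + 2479626 = \left(\frac{35}{8} - 1582 - -135\right) + 2479626 = \left(\frac{35}{8} - 1582 + 135\right) + 2479626 = - \frac{11541}{8} + 2479626 = \frac{19825467}{8}$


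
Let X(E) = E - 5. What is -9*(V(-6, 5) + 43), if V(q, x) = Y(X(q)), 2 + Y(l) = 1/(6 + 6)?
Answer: -1479/4 ≈ -369.75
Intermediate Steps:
X(E) = -5 + E
Y(l) = -23/12 (Y(l) = -2 + 1/(6 + 6) = -2 + 1/12 = -23/12)
V(q, x) = -23/12
-9*(V(-6, 5) + 43) = -9*(-23/12 + 43) = -9*493/12 = -1479/4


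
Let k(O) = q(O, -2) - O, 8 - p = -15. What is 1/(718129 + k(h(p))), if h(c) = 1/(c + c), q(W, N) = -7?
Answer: 46/33033611 ≈ 1.3925e-6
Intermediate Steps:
p = 23 (p = 8 - 1*(-15) = 8 + 15 = 23)
h(c) = 1/(2*c)
k(O) = -7 - O
1/(718129 + k(h(p))) = 1/(718129 + (-7 - 1/(2*23))) = 1/(718129 + (-7 - 1*1/46)) = 1/(718129 + (-7 - 1/46)) = 1/(718129 - 323/46) = 1/(33033611/46) = 46/33033611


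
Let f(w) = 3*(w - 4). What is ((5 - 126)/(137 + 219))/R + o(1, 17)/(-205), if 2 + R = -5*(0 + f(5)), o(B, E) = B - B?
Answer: 121/6052 ≈ 0.019993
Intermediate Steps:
f(w) = -12 + 3*w (f(w) = 3*(-4 + w) = -12 + 3*w)
o(B, E) = 0
R = -17 (R = -2 - 5*(0 + (-12 + 3*5)) = -2 - 5*(0 + (-12 + 15)) = -2 - 5*(0 + 3) = -2 - 5*3 = -2 - 15 = -17)
((5 - 126)/(137 + 219))/R + o(1, 17)/(-205) = ((5 - 126)/(137 + 219))/(-17) + 0/(-205) = -121/356*(-1/17) + 0*(-1/205) = -121*1/356*(-1/17) + 0 = -121/356*(-1/17) + 0 = 121/6052 + 0 = 121/6052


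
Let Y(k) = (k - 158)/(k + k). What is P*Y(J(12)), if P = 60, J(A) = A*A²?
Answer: 3925/144 ≈ 27.257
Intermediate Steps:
J(A) = A³
Y(k) = (-158 + k)/(2*k) (Y(k) = (-158 + k)/((2*k)) = (-158 + k)*(1/(2*k)) = (-158 + k)/(2*k))
P*Y(J(12)) = 60*((-158 + 12³)/(2*(12³))) = 60*((½)*(-158 + 1728)/1728) = 60*((½)*(1/1728)*1570) = 60*(785/1728) = 3925/144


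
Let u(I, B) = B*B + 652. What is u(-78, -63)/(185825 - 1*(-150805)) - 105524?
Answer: -35522539499/336630 ≈ -1.0552e+5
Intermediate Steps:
u(I, B) = 652 + B² (u(I, B) = B² + 652 = 652 + B²)
u(-78, -63)/(185825 - 1*(-150805)) - 105524 = (652 + (-63)²)/(185825 - 1*(-150805)) - 105524 = (652 + 3969)/(185825 + 150805) - 105524 = 4621/336630 - 105524 = -35522539499/336630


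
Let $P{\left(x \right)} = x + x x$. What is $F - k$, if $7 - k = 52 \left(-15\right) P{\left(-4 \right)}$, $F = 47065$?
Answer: $37698$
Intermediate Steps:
$P{\left(x \right)} = x + x^{2}$
$k = 9367$ ($k = 7 - 52 \left(-15\right) \left(- 4 \left(1 - 4\right)\right) = 7 - - 780 \left(\left(-4\right) \left(-3\right)\right) = 7 - \left(-780\right) 12 = 7 - -9360 = 7 + 9360 = 9367$)
$F - k = 47065 - 9367 = 37698$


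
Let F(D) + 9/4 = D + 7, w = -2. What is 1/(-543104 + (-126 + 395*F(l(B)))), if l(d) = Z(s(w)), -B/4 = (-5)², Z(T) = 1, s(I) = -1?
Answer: -4/2163835 ≈ -1.8486e-6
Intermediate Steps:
B = -100 (B = -4*(-5)² = -4*25 = -100)
l(d) = 1
F(D) = 19/4 + D (F(D) = -9/4 + (D + 7) = -9/4 + (7 + D) = 19/4 + D)
1/(-543104 + (-126 + 395*F(l(B)))) = 1/(-543104 + (-126 + 395*(19/4 + 1))) = 1/(-543104 + (-126 + 395*(23/4))) = 1/(-543104 + (-126 + 9085/4)) = 1/(-543104 + 8581/4) = 1/(-2163835/4) = -4/2163835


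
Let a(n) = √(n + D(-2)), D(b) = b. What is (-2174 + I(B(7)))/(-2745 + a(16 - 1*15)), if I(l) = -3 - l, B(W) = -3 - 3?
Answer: 5959395/7535026 + 2171*I/7535026 ≈ 0.79089 + 0.00028812*I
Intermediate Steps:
B(W) = -6
a(n) = √(-2 + n) (a(n) = √(n - 2) = √(-2 + n))
(-2174 + I(B(7)))/(-2745 + a(16 - 1*15)) = (-2174 + (-3 - 1*(-6)))/(-2745 + √(-2 + (16 - 1*15))) = (-2174 + (-3 + 6))/(-2745 + √(-2 + (16 - 15))) = (-2174 + 3)/(-2745 + √(-2 + 1)) = -2171/(-2745 + √(-1)) = -2171*(-2745 - I)/7535026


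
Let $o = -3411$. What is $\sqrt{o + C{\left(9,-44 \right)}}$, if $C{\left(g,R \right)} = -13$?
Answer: $4 i \sqrt{214} \approx 58.515 i$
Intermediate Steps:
$\sqrt{o + C{\left(9,-44 \right)}} = \sqrt{-3411 - 13} = \sqrt{-3424} = 4 i \sqrt{214}$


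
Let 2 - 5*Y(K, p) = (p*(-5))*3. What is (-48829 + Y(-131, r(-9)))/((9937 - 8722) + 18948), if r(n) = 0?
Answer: -81381/33605 ≈ -2.4217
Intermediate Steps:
Y(K, p) = 2/5 + 3*p (Y(K, p) = 2/5 - p*(-5)*3/5 = 2/5 - (-5*p)*3/5 = 2/5 - (-3)*p = 2/5 + 3*p)
(-48829 + Y(-131, r(-9)))/((9937 - 8722) + 18948) = (-48829 + (2/5 + 3*0))/((9937 - 8722) + 18948) = (-48829 + (2/5 + 0))/(1215 + 18948) = (-48829 + 2/5)/20163 = -244143/5*1/20163 = -81381/33605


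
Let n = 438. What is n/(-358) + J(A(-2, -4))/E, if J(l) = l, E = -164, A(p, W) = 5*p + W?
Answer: -16705/14678 ≈ -1.1381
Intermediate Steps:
A(p, W) = W + 5*p
n/(-358) + J(A(-2, -4))/E = 438/(-358) + (-4 + 5*(-2))/(-164) = 438*(-1/358) + (-4 - 10)*(-1/164) = -219/179 - 14*(-1/164) = -219/179 + 7/82 = -16705/14678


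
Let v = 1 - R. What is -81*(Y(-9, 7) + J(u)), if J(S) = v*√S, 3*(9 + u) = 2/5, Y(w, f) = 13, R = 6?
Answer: -1053 + 27*I*√1995 ≈ -1053.0 + 1206.0*I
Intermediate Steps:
u = -133/15 (u = -9 + (2/5)/3 = -9 + (2*(⅕))/3 = -9 + (⅓)*(⅖) = -9 + 2/15 = -133/15 ≈ -8.8667)
v = -5 (v = 1 - 1*6 = 1 - 6 = -5)
J(S) = -5*√S
-81*(Y(-9, 7) + J(u)) = -81*(13 - I*√1995/3) = -1053 + 27*I*√1995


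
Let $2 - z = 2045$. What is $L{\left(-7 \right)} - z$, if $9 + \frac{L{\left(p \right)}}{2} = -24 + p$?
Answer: $1963$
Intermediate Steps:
$z = -2043$ ($z = 2 - 2045 = -2043$)
$L{\left(p \right)} = -66 + 2 p$ ($L{\left(p \right)} = -18 + 2 \left(-24 + p\right) = -18 + \left(-48 + 2 p\right) = -66 + 2 p$)
$L{\left(-7 \right)} - z = \left(-66 + 2 \left(-7\right)\right) - -2043 = \left(-66 - 14\right) + 2043 = -80 + 2043 = 1963$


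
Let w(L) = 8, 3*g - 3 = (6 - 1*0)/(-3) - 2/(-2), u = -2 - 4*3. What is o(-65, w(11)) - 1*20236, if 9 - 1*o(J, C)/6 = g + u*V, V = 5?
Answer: -19766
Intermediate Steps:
u = -14 (u = -2 - 12 = -14)
g = ⅔ (g = 1 + ((6 - 1*0)/(-3) - 2/(-2))/3 = 1 + ((6 + 0)*(-⅓) - 2*(-½))/3 = 1 + (6*(-⅓) + 1)/3 = 1 + (-2 + 1)/3 = 1 + (⅓)*(-1) = 1 - ⅓ = ⅔ ≈ 0.66667)
o(J, C) = 470 (o(J, C) = 54 - 6*(⅔ - 14*5) = 54 - 6*(⅔ - 70) = 54 - 6*(-208/3) = 54 + 416 = 470)
o(-65, w(11)) - 1*20236 = 470 - 1*20236 = 470 - 20236 = -19766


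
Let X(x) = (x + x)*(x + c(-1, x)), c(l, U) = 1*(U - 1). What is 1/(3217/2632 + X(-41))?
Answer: 2632/17916609 ≈ 0.00014690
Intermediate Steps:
c(l, U) = -1 + U (c(l, U) = 1*(-1 + U) = -1 + U)
X(x) = 2*x*(-1 + 2*x) (X(x) = (x + x)*(x + (-1 + x)) = (2*x)*(-1 + 2*x) = 2*x*(-1 + 2*x))
1/(3217/2632 + X(-41)) = 1/(3217/2632 + 2*(-41)*(-1 + 2*(-41))) = 1/(3217*(1/2632) + 2*(-41)*(-1 - 82)) = 1/(3217/2632 + 2*(-41)*(-83)) = 1/(3217/2632 + 6806) = 1/(17916609/2632) = 2632/17916609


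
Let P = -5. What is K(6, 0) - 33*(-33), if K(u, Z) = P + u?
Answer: 1090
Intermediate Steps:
K(u, Z) = -5 + u
K(6, 0) - 33*(-33) = (-5 + 6) - 33*(-33) = 1 + 1089 = 1090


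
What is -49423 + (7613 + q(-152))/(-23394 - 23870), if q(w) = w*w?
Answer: -2335959389/47264 ≈ -49424.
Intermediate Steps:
q(w) = w²
-49423 + (7613 + q(-152))/(-23394 - 23870) = -49423 + (7613 + (-152)²)/(-23394 - 23870) = -49423 + (7613 + 23104)/(-47264) = -49423 + 30717*(-1/47264) = -49423 - 30717/47264 = -2335959389/47264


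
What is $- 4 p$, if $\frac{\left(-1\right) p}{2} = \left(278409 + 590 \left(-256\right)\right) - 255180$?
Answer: $-1022488$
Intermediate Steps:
$p = 255622$ ($p = - 2 \left(\left(278409 + 590 \left(-256\right)\right) - 255180\right) = - 2 \left(\left(278409 - 151040\right) - 255180\right) = - 2 \left(127369 - 255180\right) = \left(-2\right) \left(-127811\right) = 255622$)
$- 4 p = \left(-4\right) 255622 = -1022488$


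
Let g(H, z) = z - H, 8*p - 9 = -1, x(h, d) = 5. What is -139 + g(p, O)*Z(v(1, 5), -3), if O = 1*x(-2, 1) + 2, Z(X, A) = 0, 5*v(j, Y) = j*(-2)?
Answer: -139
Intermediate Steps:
p = 1 (p = 9/8 + (1/8)*(-1) = 9/8 - 1/8 = 1)
v(j, Y) = -2*j/5 (v(j, Y) = (j*(-2))/5 = (-2*j)/5 = -2*j/5)
O = 7 (O = 1*5 + 2 = 5 + 2 = 7)
-139 + g(p, O)*Z(v(1, 5), -3) = -139 + (7 - 1*1)*0 = -139 + (7 - 1)*0 = -139 + 6*0 = -139 + 0 = -139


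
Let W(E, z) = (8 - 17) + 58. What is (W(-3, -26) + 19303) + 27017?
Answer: 46369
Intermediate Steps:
W(E, z) = 49 (W(E, z) = -9 + 58 = 49)
(W(-3, -26) + 19303) + 27017 = (49 + 19303) + 27017 = 19352 + 27017 = 46369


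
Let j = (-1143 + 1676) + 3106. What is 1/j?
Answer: 1/3639 ≈ 0.00027480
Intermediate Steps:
j = 3639 (j = 533 + 3106 = 3639)
1/j = 1/3639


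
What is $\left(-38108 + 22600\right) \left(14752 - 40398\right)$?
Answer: $397718168$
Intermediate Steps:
$\left(-38108 + 22600\right) \left(14752 - 40398\right) = \left(-15508\right) \left(-25646\right) = 397718168$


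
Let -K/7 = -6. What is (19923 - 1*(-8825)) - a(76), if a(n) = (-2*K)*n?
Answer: 35132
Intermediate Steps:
K = 42 (K = -7*(-6) = 42)
a(n) = -84*n (a(n) = (-2*42)*n = -84*n)
(19923 - 1*(-8825)) - a(76) = (19923 - 1*(-8825)) - (-84)*76 = (19923 + 8825) - 1*(-6384) = 28748 + 6384 = 35132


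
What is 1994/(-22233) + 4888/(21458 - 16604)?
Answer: 16499338/17986497 ≈ 0.91732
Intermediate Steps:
1994/(-22233) + 4888/(21458 - 16604) = 1994*(-1/22233) + 4888/4854 = -1994/22233 + 4888*(1/4854) = -1994/22233 + 2444/2427 = 16499338/17986497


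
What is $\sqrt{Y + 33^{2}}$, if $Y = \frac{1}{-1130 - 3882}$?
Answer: $\frac{\sqrt{6838957951}}{2506} \approx 33.0$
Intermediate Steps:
$Y = - \frac{1}{5012}$ ($Y = \frac{1}{-5012} = - \frac{1}{5012} \approx -0.00019952$)
$\sqrt{Y + 33^{2}} = \sqrt{- \frac{1}{5012} + 33^{2}} = \sqrt{- \frac{1}{5012} + 1089} = \sqrt{\frac{5458067}{5012}} = \frac{\sqrt{6838957951}}{2506}$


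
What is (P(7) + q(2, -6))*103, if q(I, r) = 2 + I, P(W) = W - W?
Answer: 412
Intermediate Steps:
P(W) = 0
(P(7) + q(2, -6))*103 = (0 + (2 + 2))*103 = (0 + 4)*103 = 4*103 = 412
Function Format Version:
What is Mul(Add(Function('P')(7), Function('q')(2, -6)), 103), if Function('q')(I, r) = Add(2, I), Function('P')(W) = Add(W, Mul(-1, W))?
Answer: 412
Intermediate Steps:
Function('P')(W) = 0
Mul(Add(Function('P')(7), Function('q')(2, -6)), 103) = Mul(Add(0, Add(2, 2)), 103) = Mul(Add(0, 4), 103) = Mul(4, 103) = 412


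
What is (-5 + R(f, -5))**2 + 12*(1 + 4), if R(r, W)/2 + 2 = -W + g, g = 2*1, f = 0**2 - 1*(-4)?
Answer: 85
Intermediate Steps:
f = 4 (f = 0 + 4 = 4)
g = 2
R(r, W) = -2*W (R(r, W) = -4 + 2*(-W + 2) = -4 + 2*(2 - W) = -4 + (4 - 2*W) = -2*W)
(-5 + R(f, -5))**2 + 12*(1 + 4) = (-5 - 2*(-5))**2 + 12*(1 + 4) = (-5 + 10)**2 + 12*5 = 5**2 + 60 = 25 + 60 = 85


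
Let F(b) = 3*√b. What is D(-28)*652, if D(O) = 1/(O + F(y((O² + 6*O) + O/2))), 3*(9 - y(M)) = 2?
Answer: -18256/709 - 3260*√3/709 ≈ -33.713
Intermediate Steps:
y(M) = 25/3 (y(M) = 9 - ⅓*2 = 9 - ⅔ = 25/3)
D(O) = 1/(O + 5*√3) (D(O) = 1/(O + 3*√(25/3)) = 1/(O + 3*(5*√3/3)) = 1/(O + 5*√3))
D(-28)*652 = 652/(-28 + 5*√3)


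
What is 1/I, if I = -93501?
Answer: -1/93501 ≈ -1.0695e-5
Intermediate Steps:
1/I = 1/(-93501) = -1/93501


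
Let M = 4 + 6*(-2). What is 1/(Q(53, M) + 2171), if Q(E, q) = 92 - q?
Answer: 1/2271 ≈ 0.00044033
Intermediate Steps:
M = -8 (M = 4 - 12 = -8)
1/(Q(53, M) + 2171) = 1/((92 - 1*(-8)) + 2171) = 1/((92 + 8) + 2171) = 1/(100 + 2171) = 1/2271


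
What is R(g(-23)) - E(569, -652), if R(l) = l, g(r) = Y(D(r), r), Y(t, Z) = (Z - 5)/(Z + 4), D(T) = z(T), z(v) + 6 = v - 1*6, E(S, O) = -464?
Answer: 8844/19 ≈ 465.47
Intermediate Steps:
z(v) = -12 + v (z(v) = -6 + (v - 1*6) = -6 + (v - 6) = -6 + (-6 + v) = -12 + v)
D(T) = -12 + T
Y(t, Z) = (-5 + Z)/(4 + Z)
g(r) = (-5 + r)/(4 + r)
R(g(-23)) - E(569, -652) = (-5 - 23)/(4 - 23) - 1*(-464) = -28/(-19) + 464 = -1/19*(-28) + 464 = 28/19 + 464 = 8844/19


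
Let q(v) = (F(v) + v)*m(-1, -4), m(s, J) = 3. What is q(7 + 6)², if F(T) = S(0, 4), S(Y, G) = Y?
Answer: 1521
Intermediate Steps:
F(T) = 0
q(v) = 3*v (q(v) = (0 + v)*3 = v*3 = 3*v)
q(7 + 6)² = (3*(7 + 6))² = (3*13)² = 39² = 1521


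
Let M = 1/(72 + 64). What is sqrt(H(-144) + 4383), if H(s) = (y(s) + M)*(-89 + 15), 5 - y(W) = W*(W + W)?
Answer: sqrt(3552319167)/34 ≈ 1753.0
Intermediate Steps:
y(W) = 5 - 2*W**2 (y(W) = 5 - W*(W + W) = 5 - W*2*W = 5 - 2*W**2)
M = 1/136 ≈ 0.0073529
H(s) = -25197/68 + 148*s**2 (H(s) = ((5 - 2*s**2) + 1/136)*(-89 + 15) = (681/136 - 2*s**2)*(-74) = -25197/68 + 148*s**2)
sqrt(H(-144) + 4383) = sqrt((-25197/68 + 148*(-144)**2) + 4383) = sqrt((-25197/68 + 148*20736) + 4383) = sqrt((-25197/68 + 3068928) + 4383) = sqrt(208661907/68 + 4383) = sqrt(208959951/68) = sqrt(3552319167)/34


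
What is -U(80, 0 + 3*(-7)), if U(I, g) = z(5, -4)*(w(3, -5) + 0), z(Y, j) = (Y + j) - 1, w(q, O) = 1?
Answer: 0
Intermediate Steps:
z(Y, j) = -1 + Y + j
U(I, g) = 0 (U(I, g) = (-1 + 5 - 4)*(1 + 0) = 0*1 = 0)
-U(80, 0 + 3*(-7)) = -1*0 = 0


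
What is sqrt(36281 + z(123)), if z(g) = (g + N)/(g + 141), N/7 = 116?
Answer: sqrt(5224974)/12 ≈ 190.49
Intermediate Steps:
N = 812 (N = 7*116 = 812)
z(g) = (812 + g)/(141 + g) (z(g) = (g + 812)/(g + 141) = (812 + g)/(141 + g))
sqrt(36281 + z(123)) = sqrt(36281 + (812 + 123)/(141 + 123)) = sqrt(36281 + 935/264) = sqrt(36281 + (1/264)*935) = sqrt(36281 + 85/24) = sqrt(870829/24) = sqrt(5224974)/12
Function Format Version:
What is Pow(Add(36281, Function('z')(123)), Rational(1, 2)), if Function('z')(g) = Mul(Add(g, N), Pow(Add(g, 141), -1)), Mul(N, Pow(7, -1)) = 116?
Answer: Mul(Rational(1, 12), Pow(5224974, Rational(1, 2))) ≈ 190.49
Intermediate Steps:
N = 812 (N = Mul(7, 116) = 812)
Function('z')(g) = Mul(Pow(Add(141, g), -1), Add(812, g)) (Function('z')(g) = Mul(Add(g, 812), Pow(Add(g, 141), -1)) = Mul(Add(812, g), Pow(Add(141, g), -1)) = Mul(Pow(Add(141, g), -1), Add(812, g)))
Pow(Add(36281, Function('z')(123)), Rational(1, 2)) = Pow(Add(36281, Mul(Pow(Add(141, 123), -1), Add(812, 123))), Rational(1, 2)) = Pow(Add(36281, Mul(Pow(264, -1), 935)), Rational(1, 2)) = Pow(Add(36281, Mul(Rational(1, 264), 935)), Rational(1, 2)) = Pow(Add(36281, Rational(85, 24)), Rational(1, 2)) = Pow(Rational(870829, 24), Rational(1, 2)) = Mul(Rational(1, 12), Pow(5224974, Rational(1, 2)))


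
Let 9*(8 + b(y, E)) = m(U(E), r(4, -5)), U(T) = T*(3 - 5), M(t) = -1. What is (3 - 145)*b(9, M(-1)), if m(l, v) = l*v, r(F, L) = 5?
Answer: 8804/9 ≈ 978.22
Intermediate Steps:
U(T) = -2*T (U(T) = T*(-2) = -2*T)
b(y, E) = -8 - 10*E/9 (b(y, E) = -8 + (-2*E*5)/9 = -8 + (-10*E)/9 = -8 - 10*E/9)
(3 - 145)*b(9, M(-1)) = (3 - 145)*(-8 - 10/9*(-1)) = -142*(-8 + 10/9) = -142*(-62/9) = 8804/9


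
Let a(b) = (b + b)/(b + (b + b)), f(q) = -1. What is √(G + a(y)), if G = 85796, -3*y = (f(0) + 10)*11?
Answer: √772170/3 ≈ 292.91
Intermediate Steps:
y = -33 (y = -(-1 + 10)*11/3 = -3*11 = -⅓*99 = -33)
a(b) = ⅔ (a(b) = (2*b)/(b + 2*b) = (2*b)/((3*b)) = (2*b)*(1/(3*b)) = ⅔)
√(G + a(y)) = √(85796 + ⅔) = √(257390/3) = √772170/3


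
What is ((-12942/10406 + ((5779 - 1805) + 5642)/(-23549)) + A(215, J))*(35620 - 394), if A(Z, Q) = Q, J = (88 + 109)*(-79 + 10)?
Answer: -58675624779455748/122525447 ≈ -4.7889e+8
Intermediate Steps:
J = -13593 (J = 197*(-69) = -13593)
((-12942/10406 + ((5779 - 1805) + 5642)/(-23549)) + A(215, J))*(35620 - 394) = ((-12942/10406 + ((5779 - 1805) + 5642)/(-23549)) - 13593)*(35620 - 394) = ((-12942*1/10406 + (3974 + 5642)*(-1/23549)) - 13593)*35226 = ((-6471/5203 + 9616*(-1/23549)) - 13593)*35226 = ((-6471/5203 - 9616/23549) - 13593)*35226 = (-202417627/122525447 - 13593)*35226 = -1665690818698/122525447*35226 = -58675624779455748/122525447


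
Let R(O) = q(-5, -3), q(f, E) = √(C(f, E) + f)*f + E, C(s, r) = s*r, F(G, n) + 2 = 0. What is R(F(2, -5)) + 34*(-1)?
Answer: -37 - 5*√10 ≈ -52.811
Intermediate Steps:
F(G, n) = -2 (F(G, n) = -2 + 0 = -2)
C(s, r) = r*s
q(f, E) = E + f*√(f + E*f) (q(f, E) = √(E*f + f)*f + E = √(f + E*f)*f + E = f*√(f + E*f) + E = E + f*√(f + E*f))
R(O) = -3 - 5*√10
R(F(2, -5)) + 34*(-1) = (-3 - 5*√10) + 34*(-1) = (-3 - 5*√10) - 34 = -37 - 5*√10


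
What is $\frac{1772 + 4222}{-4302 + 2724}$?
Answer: $- \frac{999}{263} \approx -3.7985$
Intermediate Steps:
$\frac{1772 + 4222}{-4302 + 2724} = \frac{5994}{-1578} = 5994 \left(- \frac{1}{1578}\right) = - \frac{999}{263}$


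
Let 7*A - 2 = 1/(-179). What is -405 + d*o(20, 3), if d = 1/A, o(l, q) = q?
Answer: -6706/17 ≈ -394.47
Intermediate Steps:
A = 51/179 (A = 2/7 + (1/7)/(-179) = 2/7 + (1/7)*(-1/179) = 2/7 - 1/1253 = 51/179 ≈ 0.28492)
d = 179/51 (d = 1/(51/179) = 179/51 ≈ 3.5098)
-405 + d*o(20, 3) = -405 + (179/51)*3 = -405 + 179/17 = -6706/17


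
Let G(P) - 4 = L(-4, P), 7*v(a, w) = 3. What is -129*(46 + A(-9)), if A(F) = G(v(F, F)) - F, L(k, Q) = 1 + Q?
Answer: -54567/7 ≈ -7795.3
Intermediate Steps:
v(a, w) = 3/7 (v(a, w) = (1/7)*3 = 3/7)
G(P) = 5 + P (G(P) = 4 + (1 + P) = 5 + P)
A(F) = 38/7 - F (A(F) = (5 + 3/7) - F = 38/7 - F)
-129*(46 + A(-9)) = -129*(46 + (38/7 - 1*(-9))) = -129*(46 + (38/7 + 9)) = -129*(46 + 101/7) = -129*423/7 = -54567/7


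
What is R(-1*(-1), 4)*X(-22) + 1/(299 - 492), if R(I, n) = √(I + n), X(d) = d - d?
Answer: -1/193 ≈ -0.0051813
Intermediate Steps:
X(d) = 0
R(-1*(-1), 4)*X(-22) + 1/(299 - 492) = √(-1*(-1) + 4)*0 + 1/(299 - 492) = √(1 + 4)*0 + 1/(-193) = √5*0 - 1/193 = 0 - 1/193 = -1/193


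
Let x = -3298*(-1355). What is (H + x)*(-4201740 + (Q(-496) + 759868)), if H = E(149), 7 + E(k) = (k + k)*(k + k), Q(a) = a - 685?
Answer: -15692013593111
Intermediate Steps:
Q(a) = -685 + a
E(k) = -7 + 4*k² (E(k) = -7 + (k + k)*(k + k) = -7 + (2*k)*(2*k) = -7 + 4*k²)
x = 4468790
H = 88797 (H = -7 + 4*149² = -7 + 4*22201 = -7 + 88804 = 88797)
(H + x)*(-4201740 + (Q(-496) + 759868)) = (88797 + 4468790)*(-4201740 + ((-685 - 496) + 759868)) = 4557587*(-4201740 + (-1181 + 759868)) = 4557587*(-4201740 + 758687) = 4557587*(-3443053) = -15692013593111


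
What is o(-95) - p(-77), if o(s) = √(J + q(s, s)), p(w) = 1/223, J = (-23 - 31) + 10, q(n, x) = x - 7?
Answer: -1/223 + I*√146 ≈ -0.0044843 + 12.083*I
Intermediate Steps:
q(n, x) = -7 + x
J = -44 (J = -54 + 10 = -44)
p(w) = 1/223
o(s) = √(-51 + s) (o(s) = √(-44 + (-7 + s)) = √(-51 + s))
o(-95) - p(-77) = √(-51 - 95) - 1*1/223 = √(-146) - 1/223 = I*√146 - 1/223 = -1/223 + I*√146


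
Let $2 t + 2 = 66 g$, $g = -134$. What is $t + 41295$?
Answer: $36872$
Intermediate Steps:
$t = -4423$ ($t = -1 + \frac{66 \left(-134\right)}{2} = -1 + \frac{1}{2} \left(-8844\right) = -1 - 4422 = -4423$)
$t + 41295 = -4423 + 41295 = 36872$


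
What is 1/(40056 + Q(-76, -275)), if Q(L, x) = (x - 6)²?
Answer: 1/119017 ≈ 8.4022e-6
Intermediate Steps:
Q(L, x) = (-6 + x)²
1/(40056 + Q(-76, -275)) = 1/(40056 + (-6 - 275)²) = 1/(40056 + (-281)²) = 1/(40056 + 78961) = 1/119017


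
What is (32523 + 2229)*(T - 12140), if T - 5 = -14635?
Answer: -930311040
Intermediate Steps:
T = -14630 (T = 5 - 14635 = -14630)
(32523 + 2229)*(T - 12140) = (32523 + 2229)*(-14630 - 12140) = 34752*(-26770) = -930311040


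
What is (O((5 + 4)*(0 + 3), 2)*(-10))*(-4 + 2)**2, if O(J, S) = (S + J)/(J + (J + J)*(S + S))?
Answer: -1160/243 ≈ -4.7737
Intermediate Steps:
O(J, S) = (J + S)/(J + 4*J*S) (O(J, S) = (J + S)/(J + (2*J)*(2*S)) = (J + S)/(J + 4*J*S))
(O((5 + 4)*(0 + 3), 2)*(-10))*(-4 + 2)**2 = ((((5 + 4)*(0 + 3) + 2)/((((5 + 4)*(0 + 3)))*(1 + 4*2)))*(-10))*(-4 + 2)**2 = (((9*3 + 2)/(((9*3))*(1 + 8)))*(-10))*(-2)**2 = (((27 + 2)/(27*9))*(-10))*4 = (((1/27)*(1/9)*29)*(-10))*4 = ((29/243)*(-10))*4 = -290/243*4 = -1160/243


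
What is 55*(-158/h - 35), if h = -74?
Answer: -66880/37 ≈ -1807.6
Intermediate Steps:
55*(-158/h - 35) = 55*(-158/(-74) - 35) = 55*(-158*(-1/74) - 35) = 55*(79/37 - 35) = 55*(-1216/37) = -66880/37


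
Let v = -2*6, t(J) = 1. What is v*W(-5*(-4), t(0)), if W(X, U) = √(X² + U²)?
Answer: -12*√401 ≈ -240.30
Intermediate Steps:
v = -12
W(X, U) = √(U² + X²)
v*W(-5*(-4), t(0)) = -12*√(1² + (-5*(-4))²) = -12*√(1 + 20²) = -12*√(1 + 400) = -12*√401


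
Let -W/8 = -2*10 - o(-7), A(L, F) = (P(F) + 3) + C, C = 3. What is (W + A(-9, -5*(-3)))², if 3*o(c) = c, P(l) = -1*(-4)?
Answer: 206116/9 ≈ 22902.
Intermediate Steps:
P(l) = 4
o(c) = c/3
A(L, F) = 10 (A(L, F) = (4 + 3) + 3 = 7 + 3 = 10)
W = 424/3 (W = -8*(-2*10 - (-7)/3) = -8*(-20 - 1*(-7/3)) = -8*(-20 + 7/3) = -8*(-53/3) = 424/3 ≈ 141.33)
(W + A(-9, -5*(-3)))² = (424/3 + 10)² = (454/3)² = 206116/9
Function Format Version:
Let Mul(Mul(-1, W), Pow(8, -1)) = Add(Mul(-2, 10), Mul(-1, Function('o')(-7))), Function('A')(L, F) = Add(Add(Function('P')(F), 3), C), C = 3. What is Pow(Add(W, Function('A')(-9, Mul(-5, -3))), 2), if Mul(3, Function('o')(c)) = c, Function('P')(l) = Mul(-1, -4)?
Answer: Rational(206116, 9) ≈ 22902.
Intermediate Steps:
Function('P')(l) = 4
Function('o')(c) = Mul(Rational(1, 3), c)
Function('A')(L, F) = 10 (Function('A')(L, F) = Add(Add(4, 3), 3) = Add(7, 3) = 10)
W = Rational(424, 3) (W = Mul(-8, Add(Mul(-2, 10), Mul(-1, Mul(Rational(1, 3), -7)))) = Mul(-8, Add(-20, Mul(-1, Rational(-7, 3)))) = Mul(-8, Add(-20, Rational(7, 3))) = Mul(-8, Rational(-53, 3)) = Rational(424, 3) ≈ 141.33)
Pow(Add(W, Function('A')(-9, Mul(-5, -3))), 2) = Pow(Add(Rational(424, 3), 10), 2) = Pow(Rational(454, 3), 2) = Rational(206116, 9)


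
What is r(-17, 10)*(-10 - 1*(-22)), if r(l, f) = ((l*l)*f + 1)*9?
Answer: 312228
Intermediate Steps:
r(l, f) = 9 + 9*f*l² (r(l, f) = (l²*f + 1)*9 = (f*l² + 1)*9 = (1 + f*l²)*9 = 9 + 9*f*l²)
r(-17, 10)*(-10 - 1*(-22)) = (9 + 9*10*(-17)²)*(-10 - 1*(-22)) = (9 + 9*10*289)*(-10 + 22) = (9 + 26010)*12 = 26019*12 = 312228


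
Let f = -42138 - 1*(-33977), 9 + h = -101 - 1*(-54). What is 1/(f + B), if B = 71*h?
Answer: -1/12137 ≈ -8.2393e-5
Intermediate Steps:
h = -56 (h = -9 + (-101 - 1*(-54)) = -9 + (-101 + 54) = -9 - 47 = -56)
f = -8161 (f = -42138 + 33977 = -8161)
B = -3976 (B = 71*(-56) = -3976)
1/(f + B) = 1/(-8161 - 3976) = 1/(-12137) = -1/12137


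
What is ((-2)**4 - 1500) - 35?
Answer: -1519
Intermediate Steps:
((-2)**4 - 1500) - 35 = (16 - 1500) - 35 = -1484 - 35 = -1519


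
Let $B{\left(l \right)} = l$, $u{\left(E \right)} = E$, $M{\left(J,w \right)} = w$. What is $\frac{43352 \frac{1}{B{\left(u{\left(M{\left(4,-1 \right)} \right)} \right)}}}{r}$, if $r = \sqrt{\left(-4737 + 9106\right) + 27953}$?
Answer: $- \frac{21676 \sqrt{32322}}{16161} \approx -241.13$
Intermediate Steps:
$r = \sqrt{32322}$ ($r = \sqrt{4369 + 27953} = \sqrt{32322} \approx 179.78$)
$\frac{43352 \frac{1}{B{\left(u{\left(M{\left(4,-1 \right)} \right)} \right)}}}{r} = \frac{43352 \frac{1}{-1}}{\sqrt{32322}} = 43352 \left(-1\right) \frac{\sqrt{32322}}{32322} = - 43352 \frac{\sqrt{32322}}{32322} = - \frac{21676 \sqrt{32322}}{16161}$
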